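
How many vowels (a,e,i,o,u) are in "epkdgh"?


Input: epkdgh
Checking each character:
  'e' at position 0: vowel (running total: 1)
  'p' at position 1: consonant
  'k' at position 2: consonant
  'd' at position 3: consonant
  'g' at position 4: consonant
  'h' at position 5: consonant
Total vowels: 1

1


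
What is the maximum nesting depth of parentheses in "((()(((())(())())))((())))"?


Input: "((()(((())(())())))((())))"
Tracking depth:
  Position 0 '(': depth becomes 1
  Position 1 '(': depth becomes 2
  Position 2 '(': depth becomes 3
  Position 3 ')': depth becomes 2
  Position 4 '(': depth becomes 3
  Position 5 '(': depth becomes 4
  Position 6 '(': depth becomes 5
  Position 7 '(': depth becomes 6
  Position 8 ')': depth becomes 5
  Position 9 ')': depth becomes 4
  Position 10 '(': depth becomes 5
  Position 11 '(': depth becomes 6
  Position 12 ')': depth becomes 5
  Position 13 ')': depth becomes 4
  Position 14 '(': depth becomes 5
  Position 15 ')': depth becomes 4
  Position 16 ')': depth becomes 3
  Position 17 ')': depth becomes 2
  Position 18 ')': depth becomes 1
  Position 19 '(': depth becomes 2
  Position 20 '(': depth becomes 3
  Position 21 '(': depth becomes 4
  Position 22 ')': depth becomes 3
  Position 23 ')': depth becomes 2
  Position 24 ')': depth becomes 1
  Position 25 ')': depth becomes 0
Maximum depth reached: 6

6


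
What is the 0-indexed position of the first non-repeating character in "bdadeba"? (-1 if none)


Input: bdadeba
Character frequencies:
  'a': 2
  'b': 2
  'd': 2
  'e': 1
Scanning left to right for freq == 1:
  Position 0 ('b'): freq=2, skip
  Position 1 ('d'): freq=2, skip
  Position 2 ('a'): freq=2, skip
  Position 3 ('d'): freq=2, skip
  Position 4 ('e'): unique! => answer = 4

4


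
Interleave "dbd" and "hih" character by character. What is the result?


Interleaving "dbd" and "hih":
  Position 0: 'd' from first, 'h' from second => "dh"
  Position 1: 'b' from first, 'i' from second => "bi"
  Position 2: 'd' from first, 'h' from second => "dh"
Result: dhbidh

dhbidh


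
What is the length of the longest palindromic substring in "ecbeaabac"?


Input: "ecbeaabac"
Checking substrings for palindromes:
  [5:8] "aba" (len 3) => palindrome
  [4:6] "aa" (len 2) => palindrome
Longest palindromic substring: "aba" with length 3

3


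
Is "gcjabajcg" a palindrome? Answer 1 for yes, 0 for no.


Input: gcjabajcg
Reversed: gcjabajcg
  Compare pos 0 ('g') with pos 8 ('g'): match
  Compare pos 1 ('c') with pos 7 ('c'): match
  Compare pos 2 ('j') with pos 6 ('j'): match
  Compare pos 3 ('a') with pos 5 ('a'): match
Result: palindrome

1


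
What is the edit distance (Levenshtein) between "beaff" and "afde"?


Computing edit distance: "beaff" -> "afde"
DP table:
           a    f    d    e
      0    1    2    3    4
  b   1    1    2    3    4
  e   2    2    2    3    3
  a   3    2    3    3    4
  f   4    3    2    3    4
  f   5    4    3    3    4
Edit distance = dp[5][4] = 4

4


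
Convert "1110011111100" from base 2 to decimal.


Input: "1110011111100" in base 2
Positional expansion:
  Digit '1' (value 1) x 2^12 = 4096
  Digit '1' (value 1) x 2^11 = 2048
  Digit '1' (value 1) x 2^10 = 1024
  Digit '0' (value 0) x 2^9 = 0
  Digit '0' (value 0) x 2^8 = 0
  Digit '1' (value 1) x 2^7 = 128
  Digit '1' (value 1) x 2^6 = 64
  Digit '1' (value 1) x 2^5 = 32
  Digit '1' (value 1) x 2^4 = 16
  Digit '1' (value 1) x 2^3 = 8
  Digit '1' (value 1) x 2^2 = 4
  Digit '0' (value 0) x 2^1 = 0
  Digit '0' (value 0) x 2^0 = 0
Sum = 7420

7420


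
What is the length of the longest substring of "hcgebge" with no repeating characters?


Input: "hcgebge"
Sliding window (track last position of each char):
  Position 0 ('h'): window [0,0] length 1 -- new best
  Position 1 ('c'): window [0,1] length 2 -- new best
  Position 2 ('g'): window [0,2] length 3 -- new best
  Position 3 ('e'): window [0,3] length 4 -- new best
  Position 4 ('b'): window [0,4] length 5 -- new best
  Position 5 ('g'): repeat (last at 2), move window start to 3
  Position 5 ('g'): window [3,5] length 3
  Position 6 ('e'): repeat (last at 3), move window start to 4
  Position 6 ('e'): window [4,6] length 3
Longest substring with no repeats: "hcgeb" with length 5

5


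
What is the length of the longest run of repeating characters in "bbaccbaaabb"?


Input: "bbaccbaaabb"
Scanning for longest run:
  Position 1 ('b'): continues run of 'b', length=2
  Position 2 ('a'): new char, reset run to 1
  Position 3 ('c'): new char, reset run to 1
  Position 4 ('c'): continues run of 'c', length=2
  Position 5 ('b'): new char, reset run to 1
  Position 6 ('a'): new char, reset run to 1
  Position 7 ('a'): continues run of 'a', length=2
  Position 8 ('a'): continues run of 'a', length=3
  Position 9 ('b'): new char, reset run to 1
  Position 10 ('b'): continues run of 'b', length=2
Longest run: 'a' with length 3

3


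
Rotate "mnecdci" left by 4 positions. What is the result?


Input: "mnecdci", rotate left by 4
First 4 characters: "mnec"
Remaining characters: "dci"
Concatenate remaining + first: "dci" + "mnec" = "dcimnec"

dcimnec


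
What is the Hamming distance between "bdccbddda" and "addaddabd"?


Comparing "bdccbddda" and "addaddabd" position by position:
  Position 0: 'b' vs 'a' => differ
  Position 1: 'd' vs 'd' => same
  Position 2: 'c' vs 'd' => differ
  Position 3: 'c' vs 'a' => differ
  Position 4: 'b' vs 'd' => differ
  Position 5: 'd' vs 'd' => same
  Position 6: 'd' vs 'a' => differ
  Position 7: 'd' vs 'b' => differ
  Position 8: 'a' vs 'd' => differ
Total differences (Hamming distance): 7

7


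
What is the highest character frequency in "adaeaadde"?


Input: adaeaadde
Character counts:
  'a': 4
  'd': 3
  'e': 2
Maximum frequency: 4

4


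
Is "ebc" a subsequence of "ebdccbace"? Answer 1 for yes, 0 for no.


Check if "ebc" is a subsequence of "ebdccbace"
Greedy scan:
  Position 0 ('e'): matches sub[0] = 'e'
  Position 1 ('b'): matches sub[1] = 'b'
  Position 2 ('d'): no match needed
  Position 3 ('c'): matches sub[2] = 'c'
  Position 4 ('c'): no match needed
  Position 5 ('b'): no match needed
  Position 6 ('a'): no match needed
  Position 7 ('c'): no match needed
  Position 8 ('e'): no match needed
All 3 characters matched => is a subsequence

1


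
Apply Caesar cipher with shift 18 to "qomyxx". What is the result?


Caesar cipher: shift "qomyxx" by 18
  'q' (pos 16) + 18 = pos 8 = 'i'
  'o' (pos 14) + 18 = pos 6 = 'g'
  'm' (pos 12) + 18 = pos 4 = 'e'
  'y' (pos 24) + 18 = pos 16 = 'q'
  'x' (pos 23) + 18 = pos 15 = 'p'
  'x' (pos 23) + 18 = pos 15 = 'p'
Result: igeqpp

igeqpp


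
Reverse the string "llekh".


Input: llekh
Reading characters right to left:
  Position 4: 'h'
  Position 3: 'k'
  Position 2: 'e'
  Position 1: 'l'
  Position 0: 'l'
Reversed: hkell

hkell


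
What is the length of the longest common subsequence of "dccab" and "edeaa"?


LCS of "dccab" and "edeaa"
DP table:
           e    d    e    a    a
      0    0    0    0    0    0
  d   0    0    1    1    1    1
  c   0    0    1    1    1    1
  c   0    0    1    1    1    1
  a   0    0    1    1    2    2
  b   0    0    1    1    2    2
LCS length = dp[5][5] = 2

2


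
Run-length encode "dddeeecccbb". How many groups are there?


Input: dddeeecccbb
Scanning for consecutive runs:
  Group 1: 'd' x 3 (positions 0-2)
  Group 2: 'e' x 3 (positions 3-5)
  Group 3: 'c' x 3 (positions 6-8)
  Group 4: 'b' x 2 (positions 9-10)
Total groups: 4

4


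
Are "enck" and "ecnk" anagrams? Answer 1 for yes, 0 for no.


Strings: "enck", "ecnk"
Sorted first:  cekn
Sorted second: cekn
Sorted forms match => anagrams

1


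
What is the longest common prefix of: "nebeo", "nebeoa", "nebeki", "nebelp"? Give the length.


Words: nebeo, nebeoa, nebeki, nebelp
  Position 0: all 'n' => match
  Position 1: all 'e' => match
  Position 2: all 'b' => match
  Position 3: all 'e' => match
  Position 4: ('o', 'o', 'k', 'l') => mismatch, stop
LCP = "nebe" (length 4)

4


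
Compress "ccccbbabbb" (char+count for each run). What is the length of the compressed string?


Input: ccccbbabbb
Runs:
  'c' x 4 => "c4"
  'b' x 2 => "b2"
  'a' x 1 => "a1"
  'b' x 3 => "b3"
Compressed: "c4b2a1b3"
Compressed length: 8

8


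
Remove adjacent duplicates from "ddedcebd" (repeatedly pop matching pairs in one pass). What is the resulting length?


Input: ddedcebd
Stack-based adjacent duplicate removal:
  Read 'd': push. Stack: d
  Read 'd': matches stack top 'd' => pop. Stack: (empty)
  Read 'e': push. Stack: e
  Read 'd': push. Stack: ed
  Read 'c': push. Stack: edc
  Read 'e': push. Stack: edce
  Read 'b': push. Stack: edceb
  Read 'd': push. Stack: edcebd
Final stack: "edcebd" (length 6)

6


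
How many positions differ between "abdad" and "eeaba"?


Comparing "abdad" and "eeaba" position by position:
  Position 0: 'a' vs 'e' => DIFFER
  Position 1: 'b' vs 'e' => DIFFER
  Position 2: 'd' vs 'a' => DIFFER
  Position 3: 'a' vs 'b' => DIFFER
  Position 4: 'd' vs 'a' => DIFFER
Positions that differ: 5

5


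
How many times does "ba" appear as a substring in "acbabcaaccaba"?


Searching for "ba" in "acbabcaaccaba"
Scanning each position:
  Position 0: "ac" => no
  Position 1: "cb" => no
  Position 2: "ba" => MATCH
  Position 3: "ab" => no
  Position 4: "bc" => no
  Position 5: "ca" => no
  Position 6: "aa" => no
  Position 7: "ac" => no
  Position 8: "cc" => no
  Position 9: "ca" => no
  Position 10: "ab" => no
  Position 11: "ba" => MATCH
Total occurrences: 2

2


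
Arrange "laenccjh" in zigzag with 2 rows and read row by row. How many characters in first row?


Zigzag "laenccjh" into 2 rows:
Placing characters:
  'l' => row 0
  'a' => row 1
  'e' => row 0
  'n' => row 1
  'c' => row 0
  'c' => row 1
  'j' => row 0
  'h' => row 1
Rows:
  Row 0: "lecj"
  Row 1: "anch"
First row length: 4

4


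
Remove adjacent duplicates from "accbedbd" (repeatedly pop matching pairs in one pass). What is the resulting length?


Input: accbedbd
Stack-based adjacent duplicate removal:
  Read 'a': push. Stack: a
  Read 'c': push. Stack: ac
  Read 'c': matches stack top 'c' => pop. Stack: a
  Read 'b': push. Stack: ab
  Read 'e': push. Stack: abe
  Read 'd': push. Stack: abed
  Read 'b': push. Stack: abedb
  Read 'd': push. Stack: abedbd
Final stack: "abedbd" (length 6)

6


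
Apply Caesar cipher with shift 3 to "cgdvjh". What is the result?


Caesar cipher: shift "cgdvjh" by 3
  'c' (pos 2) + 3 = pos 5 = 'f'
  'g' (pos 6) + 3 = pos 9 = 'j'
  'd' (pos 3) + 3 = pos 6 = 'g'
  'v' (pos 21) + 3 = pos 24 = 'y'
  'j' (pos 9) + 3 = pos 12 = 'm'
  'h' (pos 7) + 3 = pos 10 = 'k'
Result: fjgymk

fjgymk


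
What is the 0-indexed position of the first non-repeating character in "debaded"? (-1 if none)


Input: debaded
Character frequencies:
  'a': 1
  'b': 1
  'd': 3
  'e': 2
Scanning left to right for freq == 1:
  Position 0 ('d'): freq=3, skip
  Position 1 ('e'): freq=2, skip
  Position 2 ('b'): unique! => answer = 2

2


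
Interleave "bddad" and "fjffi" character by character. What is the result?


Interleaving "bddad" and "fjffi":
  Position 0: 'b' from first, 'f' from second => "bf"
  Position 1: 'd' from first, 'j' from second => "dj"
  Position 2: 'd' from first, 'f' from second => "df"
  Position 3: 'a' from first, 'f' from second => "af"
  Position 4: 'd' from first, 'i' from second => "di"
Result: bfdjdfafdi

bfdjdfafdi


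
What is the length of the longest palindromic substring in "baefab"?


Input: "baefab"
Checking substrings for palindromes:
  No multi-char palindromic substrings found
Longest palindromic substring: "b" with length 1

1


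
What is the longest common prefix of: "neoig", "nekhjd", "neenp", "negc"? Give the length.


Words: neoig, nekhjd, neenp, negc
  Position 0: all 'n' => match
  Position 1: all 'e' => match
  Position 2: ('o', 'k', 'e', 'g') => mismatch, stop
LCP = "ne" (length 2)

2


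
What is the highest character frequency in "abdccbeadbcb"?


Input: abdccbeadbcb
Character counts:
  'a': 2
  'b': 4
  'c': 3
  'd': 2
  'e': 1
Maximum frequency: 4

4


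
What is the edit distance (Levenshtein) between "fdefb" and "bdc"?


Computing edit distance: "fdefb" -> "bdc"
DP table:
           b    d    c
      0    1    2    3
  f   1    1    2    3
  d   2    2    1    2
  e   3    3    2    2
  f   4    4    3    3
  b   5    4    4    4
Edit distance = dp[5][3] = 4

4


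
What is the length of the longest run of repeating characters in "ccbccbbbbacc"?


Input: "ccbccbbbbacc"
Scanning for longest run:
  Position 1 ('c'): continues run of 'c', length=2
  Position 2 ('b'): new char, reset run to 1
  Position 3 ('c'): new char, reset run to 1
  Position 4 ('c'): continues run of 'c', length=2
  Position 5 ('b'): new char, reset run to 1
  Position 6 ('b'): continues run of 'b', length=2
  Position 7 ('b'): continues run of 'b', length=3
  Position 8 ('b'): continues run of 'b', length=4
  Position 9 ('a'): new char, reset run to 1
  Position 10 ('c'): new char, reset run to 1
  Position 11 ('c'): continues run of 'c', length=2
Longest run: 'b' with length 4

4


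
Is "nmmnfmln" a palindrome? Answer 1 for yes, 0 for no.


Input: nmmnfmln
Reversed: nlmfnmmn
  Compare pos 0 ('n') with pos 7 ('n'): match
  Compare pos 1 ('m') with pos 6 ('l'): MISMATCH
  Compare pos 2 ('m') with pos 5 ('m'): match
  Compare pos 3 ('n') with pos 4 ('f'): MISMATCH
Result: not a palindrome

0


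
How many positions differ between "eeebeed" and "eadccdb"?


Comparing "eeebeed" and "eadccdb" position by position:
  Position 0: 'e' vs 'e' => same
  Position 1: 'e' vs 'a' => DIFFER
  Position 2: 'e' vs 'd' => DIFFER
  Position 3: 'b' vs 'c' => DIFFER
  Position 4: 'e' vs 'c' => DIFFER
  Position 5: 'e' vs 'd' => DIFFER
  Position 6: 'd' vs 'b' => DIFFER
Positions that differ: 6

6


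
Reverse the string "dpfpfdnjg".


Input: dpfpfdnjg
Reading characters right to left:
  Position 8: 'g'
  Position 7: 'j'
  Position 6: 'n'
  Position 5: 'd'
  Position 4: 'f'
  Position 3: 'p'
  Position 2: 'f'
  Position 1: 'p'
  Position 0: 'd'
Reversed: gjndfpfpd

gjndfpfpd


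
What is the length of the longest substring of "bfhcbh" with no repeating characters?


Input: "bfhcbh"
Sliding window (track last position of each char):
  Position 0 ('b'): window [0,0] length 1 -- new best
  Position 1 ('f'): window [0,1] length 2 -- new best
  Position 2 ('h'): window [0,2] length 3 -- new best
  Position 3 ('c'): window [0,3] length 4 -- new best
  Position 4 ('b'): repeat (last at 0), move window start to 1
  Position 4 ('b'): window [1,4] length 4
  Position 5 ('h'): repeat (last at 2), move window start to 3
  Position 5 ('h'): window [3,5] length 3
Longest substring with no repeats: "bfhc" with length 4

4


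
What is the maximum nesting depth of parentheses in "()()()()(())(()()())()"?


Input: "()()()()(())(()()())()"
Tracking depth:
  Position 0 '(': depth becomes 1
  Position 1 ')': depth becomes 0
  Position 2 '(': depth becomes 1
  Position 3 ')': depth becomes 0
  Position 4 '(': depth becomes 1
  Position 5 ')': depth becomes 0
  Position 6 '(': depth becomes 1
  Position 7 ')': depth becomes 0
  Position 8 '(': depth becomes 1
  Position 9 '(': depth becomes 2
  Position 10 ')': depth becomes 1
  Position 11 ')': depth becomes 0
  Position 12 '(': depth becomes 1
  Position 13 '(': depth becomes 2
  Position 14 ')': depth becomes 1
  Position 15 '(': depth becomes 2
  Position 16 ')': depth becomes 1
  Position 17 '(': depth becomes 2
  Position 18 ')': depth becomes 1
  Position 19 ')': depth becomes 0
  Position 20 '(': depth becomes 1
  Position 21 ')': depth becomes 0
Maximum depth reached: 2

2


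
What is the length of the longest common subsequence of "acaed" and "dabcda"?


LCS of "acaed" and "dabcda"
DP table:
           d    a    b    c    d    a
      0    0    0    0    0    0    0
  a   0    0    1    1    1    1    1
  c   0    0    1    1    2    2    2
  a   0    0    1    1    2    2    3
  e   0    0    1    1    2    2    3
  d   0    1    1    1    2    3    3
LCS length = dp[5][6] = 3

3


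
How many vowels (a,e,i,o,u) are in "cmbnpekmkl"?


Input: cmbnpekmkl
Checking each character:
  'c' at position 0: consonant
  'm' at position 1: consonant
  'b' at position 2: consonant
  'n' at position 3: consonant
  'p' at position 4: consonant
  'e' at position 5: vowel (running total: 1)
  'k' at position 6: consonant
  'm' at position 7: consonant
  'k' at position 8: consonant
  'l' at position 9: consonant
Total vowels: 1

1


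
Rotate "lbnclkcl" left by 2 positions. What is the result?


Input: "lbnclkcl", rotate left by 2
First 2 characters: "lb"
Remaining characters: "nclkcl"
Concatenate remaining + first: "nclkcl" + "lb" = "nclkcllb"

nclkcllb


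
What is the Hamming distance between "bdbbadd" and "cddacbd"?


Comparing "bdbbadd" and "cddacbd" position by position:
  Position 0: 'b' vs 'c' => differ
  Position 1: 'd' vs 'd' => same
  Position 2: 'b' vs 'd' => differ
  Position 3: 'b' vs 'a' => differ
  Position 4: 'a' vs 'c' => differ
  Position 5: 'd' vs 'b' => differ
  Position 6: 'd' vs 'd' => same
Total differences (Hamming distance): 5

5


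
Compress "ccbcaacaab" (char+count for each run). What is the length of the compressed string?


Input: ccbcaacaab
Runs:
  'c' x 2 => "c2"
  'b' x 1 => "b1"
  'c' x 1 => "c1"
  'a' x 2 => "a2"
  'c' x 1 => "c1"
  'a' x 2 => "a2"
  'b' x 1 => "b1"
Compressed: "c2b1c1a2c1a2b1"
Compressed length: 14

14


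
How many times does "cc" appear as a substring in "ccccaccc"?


Searching for "cc" in "ccccaccc"
Scanning each position:
  Position 0: "cc" => MATCH
  Position 1: "cc" => MATCH
  Position 2: "cc" => MATCH
  Position 3: "ca" => no
  Position 4: "ac" => no
  Position 5: "cc" => MATCH
  Position 6: "cc" => MATCH
Total occurrences: 5

5


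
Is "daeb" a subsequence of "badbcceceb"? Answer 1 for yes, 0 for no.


Check if "daeb" is a subsequence of "badbcceceb"
Greedy scan:
  Position 0 ('b'): no match needed
  Position 1 ('a'): no match needed
  Position 2 ('d'): matches sub[0] = 'd'
  Position 3 ('b'): no match needed
  Position 4 ('c'): no match needed
  Position 5 ('c'): no match needed
  Position 6 ('e'): no match needed
  Position 7 ('c'): no match needed
  Position 8 ('e'): no match needed
  Position 9 ('b'): no match needed
Only matched 1/4 characters => not a subsequence

0


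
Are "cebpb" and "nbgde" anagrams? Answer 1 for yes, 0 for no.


Strings: "cebpb", "nbgde"
Sorted first:  bbcep
Sorted second: bdegn
Differ at position 1: 'b' vs 'd' => not anagrams

0


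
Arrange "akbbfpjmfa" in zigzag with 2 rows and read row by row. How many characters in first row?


Zigzag "akbbfpjmfa" into 2 rows:
Placing characters:
  'a' => row 0
  'k' => row 1
  'b' => row 0
  'b' => row 1
  'f' => row 0
  'p' => row 1
  'j' => row 0
  'm' => row 1
  'f' => row 0
  'a' => row 1
Rows:
  Row 0: "abfjf"
  Row 1: "kbpma"
First row length: 5

5


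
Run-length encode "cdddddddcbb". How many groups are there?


Input: cdddddddcbb
Scanning for consecutive runs:
  Group 1: 'c' x 1 (positions 0-0)
  Group 2: 'd' x 7 (positions 1-7)
  Group 3: 'c' x 1 (positions 8-8)
  Group 4: 'b' x 2 (positions 9-10)
Total groups: 4

4


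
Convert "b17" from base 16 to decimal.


Input: "b17" in base 16
Positional expansion:
  Digit 'b' (value 11) x 16^2 = 2816
  Digit '1' (value 1) x 16^1 = 16
  Digit '7' (value 7) x 16^0 = 7
Sum = 2839

2839


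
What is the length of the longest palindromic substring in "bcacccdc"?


Input: "bcacccdc"
Checking substrings for palindromes:
  [1:4] "cac" (len 3) => palindrome
  [3:6] "ccc" (len 3) => palindrome
  [5:8] "cdc" (len 3) => palindrome
  [3:5] "cc" (len 2) => palindrome
  [4:6] "cc" (len 2) => palindrome
Longest palindromic substring: "cac" with length 3

3


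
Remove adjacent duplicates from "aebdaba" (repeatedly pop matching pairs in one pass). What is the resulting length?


Input: aebdaba
Stack-based adjacent duplicate removal:
  Read 'a': push. Stack: a
  Read 'e': push. Stack: ae
  Read 'b': push. Stack: aeb
  Read 'd': push. Stack: aebd
  Read 'a': push. Stack: aebda
  Read 'b': push. Stack: aebdab
  Read 'a': push. Stack: aebdaba
Final stack: "aebdaba" (length 7)

7


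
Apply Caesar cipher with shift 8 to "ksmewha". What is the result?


Caesar cipher: shift "ksmewha" by 8
  'k' (pos 10) + 8 = pos 18 = 's'
  's' (pos 18) + 8 = pos 0 = 'a'
  'm' (pos 12) + 8 = pos 20 = 'u'
  'e' (pos 4) + 8 = pos 12 = 'm'
  'w' (pos 22) + 8 = pos 4 = 'e'
  'h' (pos 7) + 8 = pos 15 = 'p'
  'a' (pos 0) + 8 = pos 8 = 'i'
Result: saumepi

saumepi


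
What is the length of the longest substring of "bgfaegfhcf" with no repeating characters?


Input: "bgfaegfhcf"
Sliding window (track last position of each char):
  Position 0 ('b'): window [0,0] length 1 -- new best
  Position 1 ('g'): window [0,1] length 2 -- new best
  Position 2 ('f'): window [0,2] length 3 -- new best
  Position 3 ('a'): window [0,3] length 4 -- new best
  Position 4 ('e'): window [0,4] length 5 -- new best
  Position 5 ('g'): repeat (last at 1), move window start to 2
  Position 5 ('g'): window [2,5] length 4
  Position 6 ('f'): repeat (last at 2), move window start to 3
  Position 6 ('f'): window [3,6] length 4
  Position 7 ('h'): window [3,7] length 5
  Position 8 ('c'): window [3,8] length 6 -- new best
  Position 9 ('f'): repeat (last at 6), move window start to 7
  Position 9 ('f'): window [7,9] length 3
Longest substring with no repeats: "aegfhc" with length 6

6


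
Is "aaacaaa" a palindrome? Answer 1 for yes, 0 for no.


Input: aaacaaa
Reversed: aaacaaa
  Compare pos 0 ('a') with pos 6 ('a'): match
  Compare pos 1 ('a') with pos 5 ('a'): match
  Compare pos 2 ('a') with pos 4 ('a'): match
Result: palindrome

1


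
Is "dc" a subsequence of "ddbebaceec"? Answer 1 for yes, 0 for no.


Check if "dc" is a subsequence of "ddbebaceec"
Greedy scan:
  Position 0 ('d'): matches sub[0] = 'd'
  Position 1 ('d'): no match needed
  Position 2 ('b'): no match needed
  Position 3 ('e'): no match needed
  Position 4 ('b'): no match needed
  Position 5 ('a'): no match needed
  Position 6 ('c'): matches sub[1] = 'c'
  Position 7 ('e'): no match needed
  Position 8 ('e'): no match needed
  Position 9 ('c'): no match needed
All 2 characters matched => is a subsequence

1


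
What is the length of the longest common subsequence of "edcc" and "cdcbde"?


LCS of "edcc" and "cdcbde"
DP table:
           c    d    c    b    d    e
      0    0    0    0    0    0    0
  e   0    0    0    0    0    0    1
  d   0    0    1    1    1    1    1
  c   0    1    1    2    2    2    2
  c   0    1    1    2    2    2    2
LCS length = dp[4][6] = 2

2


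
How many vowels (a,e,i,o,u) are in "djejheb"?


Input: djejheb
Checking each character:
  'd' at position 0: consonant
  'j' at position 1: consonant
  'e' at position 2: vowel (running total: 1)
  'j' at position 3: consonant
  'h' at position 4: consonant
  'e' at position 5: vowel (running total: 2)
  'b' at position 6: consonant
Total vowels: 2

2


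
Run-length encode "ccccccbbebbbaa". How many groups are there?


Input: ccccccbbebbbaa
Scanning for consecutive runs:
  Group 1: 'c' x 6 (positions 0-5)
  Group 2: 'b' x 2 (positions 6-7)
  Group 3: 'e' x 1 (positions 8-8)
  Group 4: 'b' x 3 (positions 9-11)
  Group 5: 'a' x 2 (positions 12-13)
Total groups: 5

5


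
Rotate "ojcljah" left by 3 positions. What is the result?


Input: "ojcljah", rotate left by 3
First 3 characters: "ojc"
Remaining characters: "ljah"
Concatenate remaining + first: "ljah" + "ojc" = "ljahojc"

ljahojc


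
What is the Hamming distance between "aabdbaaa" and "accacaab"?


Comparing "aabdbaaa" and "accacaab" position by position:
  Position 0: 'a' vs 'a' => same
  Position 1: 'a' vs 'c' => differ
  Position 2: 'b' vs 'c' => differ
  Position 3: 'd' vs 'a' => differ
  Position 4: 'b' vs 'c' => differ
  Position 5: 'a' vs 'a' => same
  Position 6: 'a' vs 'a' => same
  Position 7: 'a' vs 'b' => differ
Total differences (Hamming distance): 5

5


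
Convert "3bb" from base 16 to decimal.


Input: "3bb" in base 16
Positional expansion:
  Digit '3' (value 3) x 16^2 = 768
  Digit 'b' (value 11) x 16^1 = 176
  Digit 'b' (value 11) x 16^0 = 11
Sum = 955

955


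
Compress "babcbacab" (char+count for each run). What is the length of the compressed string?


Input: babcbacab
Runs:
  'b' x 1 => "b1"
  'a' x 1 => "a1"
  'b' x 1 => "b1"
  'c' x 1 => "c1"
  'b' x 1 => "b1"
  'a' x 1 => "a1"
  'c' x 1 => "c1"
  'a' x 1 => "a1"
  'b' x 1 => "b1"
Compressed: "b1a1b1c1b1a1c1a1b1"
Compressed length: 18

18


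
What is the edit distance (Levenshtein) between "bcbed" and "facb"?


Computing edit distance: "bcbed" -> "facb"
DP table:
           f    a    c    b
      0    1    2    3    4
  b   1    1    2    3    3
  c   2    2    2    2    3
  b   3    3    3    3    2
  e   4    4    4    4    3
  d   5    5    5    5    4
Edit distance = dp[5][4] = 4

4


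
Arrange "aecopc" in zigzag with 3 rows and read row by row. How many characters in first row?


Zigzag "aecopc" into 3 rows:
Placing characters:
  'a' => row 0
  'e' => row 1
  'c' => row 2
  'o' => row 1
  'p' => row 0
  'c' => row 1
Rows:
  Row 0: "ap"
  Row 1: "eoc"
  Row 2: "c"
First row length: 2

2


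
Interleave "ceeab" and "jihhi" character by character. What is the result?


Interleaving "ceeab" and "jihhi":
  Position 0: 'c' from first, 'j' from second => "cj"
  Position 1: 'e' from first, 'i' from second => "ei"
  Position 2: 'e' from first, 'h' from second => "eh"
  Position 3: 'a' from first, 'h' from second => "ah"
  Position 4: 'b' from first, 'i' from second => "bi"
Result: cjeiehahbi

cjeiehahbi


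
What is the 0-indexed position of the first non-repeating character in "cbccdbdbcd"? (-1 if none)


Input: cbccdbdbcd
Character frequencies:
  'b': 3
  'c': 4
  'd': 3
Scanning left to right for freq == 1:
  Position 0 ('c'): freq=4, skip
  Position 1 ('b'): freq=3, skip
  Position 2 ('c'): freq=4, skip
  Position 3 ('c'): freq=4, skip
  Position 4 ('d'): freq=3, skip
  Position 5 ('b'): freq=3, skip
  Position 6 ('d'): freq=3, skip
  Position 7 ('b'): freq=3, skip
  Position 8 ('c'): freq=4, skip
  Position 9 ('d'): freq=3, skip
  No unique character found => answer = -1

-1


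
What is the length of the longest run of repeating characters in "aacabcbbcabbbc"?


Input: "aacabcbbcabbbc"
Scanning for longest run:
  Position 1 ('a'): continues run of 'a', length=2
  Position 2 ('c'): new char, reset run to 1
  Position 3 ('a'): new char, reset run to 1
  Position 4 ('b'): new char, reset run to 1
  Position 5 ('c'): new char, reset run to 1
  Position 6 ('b'): new char, reset run to 1
  Position 7 ('b'): continues run of 'b', length=2
  Position 8 ('c'): new char, reset run to 1
  Position 9 ('a'): new char, reset run to 1
  Position 10 ('b'): new char, reset run to 1
  Position 11 ('b'): continues run of 'b', length=2
  Position 12 ('b'): continues run of 'b', length=3
  Position 13 ('c'): new char, reset run to 1
Longest run: 'b' with length 3

3


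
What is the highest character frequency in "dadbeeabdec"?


Input: dadbeeabdec
Character counts:
  'a': 2
  'b': 2
  'c': 1
  'd': 3
  'e': 3
Maximum frequency: 3

3


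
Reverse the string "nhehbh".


Input: nhehbh
Reading characters right to left:
  Position 5: 'h'
  Position 4: 'b'
  Position 3: 'h'
  Position 2: 'e'
  Position 1: 'h'
  Position 0: 'n'
Reversed: hbhehn

hbhehn


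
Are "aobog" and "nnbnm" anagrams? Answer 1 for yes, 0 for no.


Strings: "aobog", "nnbnm"
Sorted first:  abgoo
Sorted second: bmnnn
Differ at position 0: 'a' vs 'b' => not anagrams

0


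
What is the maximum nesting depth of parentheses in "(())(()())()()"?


Input: "(())(()())()()"
Tracking depth:
  Position 0 '(': depth becomes 1
  Position 1 '(': depth becomes 2
  Position 2 ')': depth becomes 1
  Position 3 ')': depth becomes 0
  Position 4 '(': depth becomes 1
  Position 5 '(': depth becomes 2
  Position 6 ')': depth becomes 1
  Position 7 '(': depth becomes 2
  Position 8 ')': depth becomes 1
  Position 9 ')': depth becomes 0
  Position 10 '(': depth becomes 1
  Position 11 ')': depth becomes 0
  Position 12 '(': depth becomes 1
  Position 13 ')': depth becomes 0
Maximum depth reached: 2

2


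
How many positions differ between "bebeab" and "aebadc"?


Comparing "bebeab" and "aebadc" position by position:
  Position 0: 'b' vs 'a' => DIFFER
  Position 1: 'e' vs 'e' => same
  Position 2: 'b' vs 'b' => same
  Position 3: 'e' vs 'a' => DIFFER
  Position 4: 'a' vs 'd' => DIFFER
  Position 5: 'b' vs 'c' => DIFFER
Positions that differ: 4

4


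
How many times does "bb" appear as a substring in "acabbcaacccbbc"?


Searching for "bb" in "acabbcaacccbbc"
Scanning each position:
  Position 0: "ac" => no
  Position 1: "ca" => no
  Position 2: "ab" => no
  Position 3: "bb" => MATCH
  Position 4: "bc" => no
  Position 5: "ca" => no
  Position 6: "aa" => no
  Position 7: "ac" => no
  Position 8: "cc" => no
  Position 9: "cc" => no
  Position 10: "cb" => no
  Position 11: "bb" => MATCH
  Position 12: "bc" => no
Total occurrences: 2

2


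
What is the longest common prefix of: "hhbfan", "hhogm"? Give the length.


Words: hhbfan, hhogm
  Position 0: all 'h' => match
  Position 1: all 'h' => match
  Position 2: ('b', 'o') => mismatch, stop
LCP = "hh" (length 2)

2


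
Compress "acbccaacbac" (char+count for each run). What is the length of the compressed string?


Input: acbccaacbac
Runs:
  'a' x 1 => "a1"
  'c' x 1 => "c1"
  'b' x 1 => "b1"
  'c' x 2 => "c2"
  'a' x 2 => "a2"
  'c' x 1 => "c1"
  'b' x 1 => "b1"
  'a' x 1 => "a1"
  'c' x 1 => "c1"
Compressed: "a1c1b1c2a2c1b1a1c1"
Compressed length: 18

18


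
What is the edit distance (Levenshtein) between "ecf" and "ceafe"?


Computing edit distance: "ecf" -> "ceafe"
DP table:
           c    e    a    f    e
      0    1    2    3    4    5
  e   1    1    1    2    3    4
  c   2    1    2    2    3    4
  f   3    2    2    3    2    3
Edit distance = dp[3][5] = 3

3


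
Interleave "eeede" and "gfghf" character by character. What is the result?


Interleaving "eeede" and "gfghf":
  Position 0: 'e' from first, 'g' from second => "eg"
  Position 1: 'e' from first, 'f' from second => "ef"
  Position 2: 'e' from first, 'g' from second => "eg"
  Position 3: 'd' from first, 'h' from second => "dh"
  Position 4: 'e' from first, 'f' from second => "ef"
Result: egefegdhef

egefegdhef


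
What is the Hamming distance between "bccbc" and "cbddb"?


Comparing "bccbc" and "cbddb" position by position:
  Position 0: 'b' vs 'c' => differ
  Position 1: 'c' vs 'b' => differ
  Position 2: 'c' vs 'd' => differ
  Position 3: 'b' vs 'd' => differ
  Position 4: 'c' vs 'b' => differ
Total differences (Hamming distance): 5

5


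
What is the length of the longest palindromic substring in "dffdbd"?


Input: "dffdbd"
Checking substrings for palindromes:
  [0:4] "dffd" (len 4) => palindrome
  [3:6] "dbd" (len 3) => palindrome
  [1:3] "ff" (len 2) => palindrome
Longest palindromic substring: "dffd" with length 4

4


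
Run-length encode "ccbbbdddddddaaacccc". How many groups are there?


Input: ccbbbdddddddaaacccc
Scanning for consecutive runs:
  Group 1: 'c' x 2 (positions 0-1)
  Group 2: 'b' x 3 (positions 2-4)
  Group 3: 'd' x 7 (positions 5-11)
  Group 4: 'a' x 3 (positions 12-14)
  Group 5: 'c' x 4 (positions 15-18)
Total groups: 5

5


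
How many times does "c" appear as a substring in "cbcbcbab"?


Searching for "c" in "cbcbcbab"
Scanning each position:
  Position 0: "c" => MATCH
  Position 1: "b" => no
  Position 2: "c" => MATCH
  Position 3: "b" => no
  Position 4: "c" => MATCH
  Position 5: "b" => no
  Position 6: "a" => no
  Position 7: "b" => no
Total occurrences: 3

3


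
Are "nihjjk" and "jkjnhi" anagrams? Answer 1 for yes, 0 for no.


Strings: "nihjjk", "jkjnhi"
Sorted first:  hijjkn
Sorted second: hijjkn
Sorted forms match => anagrams

1


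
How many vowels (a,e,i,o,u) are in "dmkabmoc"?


Input: dmkabmoc
Checking each character:
  'd' at position 0: consonant
  'm' at position 1: consonant
  'k' at position 2: consonant
  'a' at position 3: vowel (running total: 1)
  'b' at position 4: consonant
  'm' at position 5: consonant
  'o' at position 6: vowel (running total: 2)
  'c' at position 7: consonant
Total vowels: 2

2


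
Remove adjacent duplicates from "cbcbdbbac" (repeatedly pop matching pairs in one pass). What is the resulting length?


Input: cbcbdbbac
Stack-based adjacent duplicate removal:
  Read 'c': push. Stack: c
  Read 'b': push. Stack: cb
  Read 'c': push. Stack: cbc
  Read 'b': push. Stack: cbcb
  Read 'd': push. Stack: cbcbd
  Read 'b': push. Stack: cbcbdb
  Read 'b': matches stack top 'b' => pop. Stack: cbcbd
  Read 'a': push. Stack: cbcbda
  Read 'c': push. Stack: cbcbdac
Final stack: "cbcbdac" (length 7)

7


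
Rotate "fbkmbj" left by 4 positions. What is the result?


Input: "fbkmbj", rotate left by 4
First 4 characters: "fbkm"
Remaining characters: "bj"
Concatenate remaining + first: "bj" + "fbkm" = "bjfbkm"

bjfbkm


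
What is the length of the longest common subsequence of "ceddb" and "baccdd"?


LCS of "ceddb" and "baccdd"
DP table:
           b    a    c    c    d    d
      0    0    0    0    0    0    0
  c   0    0    0    1    1    1    1
  e   0    0    0    1    1    1    1
  d   0    0    0    1    1    2    2
  d   0    0    0    1    1    2    3
  b   0    1    1    1    1    2    3
LCS length = dp[5][6] = 3

3


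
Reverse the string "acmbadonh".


Input: acmbadonh
Reading characters right to left:
  Position 8: 'h'
  Position 7: 'n'
  Position 6: 'o'
  Position 5: 'd'
  Position 4: 'a'
  Position 3: 'b'
  Position 2: 'm'
  Position 1: 'c'
  Position 0: 'a'
Reversed: hnodabmca

hnodabmca


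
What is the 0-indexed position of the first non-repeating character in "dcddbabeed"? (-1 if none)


Input: dcddbabeed
Character frequencies:
  'a': 1
  'b': 2
  'c': 1
  'd': 4
  'e': 2
Scanning left to right for freq == 1:
  Position 0 ('d'): freq=4, skip
  Position 1 ('c'): unique! => answer = 1

1


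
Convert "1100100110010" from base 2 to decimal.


Input: "1100100110010" in base 2
Positional expansion:
  Digit '1' (value 1) x 2^12 = 4096
  Digit '1' (value 1) x 2^11 = 2048
  Digit '0' (value 0) x 2^10 = 0
  Digit '0' (value 0) x 2^9 = 0
  Digit '1' (value 1) x 2^8 = 256
  Digit '0' (value 0) x 2^7 = 0
  Digit '0' (value 0) x 2^6 = 0
  Digit '1' (value 1) x 2^5 = 32
  Digit '1' (value 1) x 2^4 = 16
  Digit '0' (value 0) x 2^3 = 0
  Digit '0' (value 0) x 2^2 = 0
  Digit '1' (value 1) x 2^1 = 2
  Digit '0' (value 0) x 2^0 = 0
Sum = 6450

6450


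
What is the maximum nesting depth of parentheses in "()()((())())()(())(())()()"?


Input: "()()((())())()(())(())()()"
Tracking depth:
  Position 0 '(': depth becomes 1
  Position 1 ')': depth becomes 0
  Position 2 '(': depth becomes 1
  Position 3 ')': depth becomes 0
  Position 4 '(': depth becomes 1
  Position 5 '(': depth becomes 2
  Position 6 '(': depth becomes 3
  Position 7 ')': depth becomes 2
  Position 8 ')': depth becomes 1
  Position 9 '(': depth becomes 2
  Position 10 ')': depth becomes 1
  Position 11 ')': depth becomes 0
  Position 12 '(': depth becomes 1
  Position 13 ')': depth becomes 0
  Position 14 '(': depth becomes 1
  Position 15 '(': depth becomes 2
  Position 16 ')': depth becomes 1
  Position 17 ')': depth becomes 0
  Position 18 '(': depth becomes 1
  Position 19 '(': depth becomes 2
  Position 20 ')': depth becomes 1
  Position 21 ')': depth becomes 0
  Position 22 '(': depth becomes 1
  Position 23 ')': depth becomes 0
  Position 24 '(': depth becomes 1
  Position 25 ')': depth becomes 0
Maximum depth reached: 3

3


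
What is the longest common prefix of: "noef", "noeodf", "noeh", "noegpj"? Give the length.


Words: noef, noeodf, noeh, noegpj
  Position 0: all 'n' => match
  Position 1: all 'o' => match
  Position 2: all 'e' => match
  Position 3: ('f', 'o', 'h', 'g') => mismatch, stop
LCP = "noe" (length 3)

3


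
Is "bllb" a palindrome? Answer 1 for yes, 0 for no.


Input: bllb
Reversed: bllb
  Compare pos 0 ('b') with pos 3 ('b'): match
  Compare pos 1 ('l') with pos 2 ('l'): match
Result: palindrome

1


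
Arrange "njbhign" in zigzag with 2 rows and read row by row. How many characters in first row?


Zigzag "njbhign" into 2 rows:
Placing characters:
  'n' => row 0
  'j' => row 1
  'b' => row 0
  'h' => row 1
  'i' => row 0
  'g' => row 1
  'n' => row 0
Rows:
  Row 0: "nbin"
  Row 1: "jhg"
First row length: 4

4


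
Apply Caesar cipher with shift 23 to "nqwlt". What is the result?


Caesar cipher: shift "nqwlt" by 23
  'n' (pos 13) + 23 = pos 10 = 'k'
  'q' (pos 16) + 23 = pos 13 = 'n'
  'w' (pos 22) + 23 = pos 19 = 't'
  'l' (pos 11) + 23 = pos 8 = 'i'
  't' (pos 19) + 23 = pos 16 = 'q'
Result: kntiq

kntiq


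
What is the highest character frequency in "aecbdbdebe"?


Input: aecbdbdebe
Character counts:
  'a': 1
  'b': 3
  'c': 1
  'd': 2
  'e': 3
Maximum frequency: 3

3


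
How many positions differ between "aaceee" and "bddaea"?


Comparing "aaceee" and "bddaea" position by position:
  Position 0: 'a' vs 'b' => DIFFER
  Position 1: 'a' vs 'd' => DIFFER
  Position 2: 'c' vs 'd' => DIFFER
  Position 3: 'e' vs 'a' => DIFFER
  Position 4: 'e' vs 'e' => same
  Position 5: 'e' vs 'a' => DIFFER
Positions that differ: 5

5


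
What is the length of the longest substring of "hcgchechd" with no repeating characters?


Input: "hcgchechd"
Sliding window (track last position of each char):
  Position 0 ('h'): window [0,0] length 1 -- new best
  Position 1 ('c'): window [0,1] length 2 -- new best
  Position 2 ('g'): window [0,2] length 3 -- new best
  Position 3 ('c'): repeat (last at 1), move window start to 2
  Position 3 ('c'): window [2,3] length 2
  Position 4 ('h'): window [2,4] length 3
  Position 5 ('e'): window [2,5] length 4 -- new best
  Position 6 ('c'): repeat (last at 3), move window start to 4
  Position 6 ('c'): window [4,6] length 3
  Position 7 ('h'): repeat (last at 4), move window start to 5
  Position 7 ('h'): window [5,7] length 3
  Position 8 ('d'): window [5,8] length 4
Longest substring with no repeats: "gche" with length 4

4


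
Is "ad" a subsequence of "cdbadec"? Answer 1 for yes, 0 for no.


Check if "ad" is a subsequence of "cdbadec"
Greedy scan:
  Position 0 ('c'): no match needed
  Position 1 ('d'): no match needed
  Position 2 ('b'): no match needed
  Position 3 ('a'): matches sub[0] = 'a'
  Position 4 ('d'): matches sub[1] = 'd'
  Position 5 ('e'): no match needed
  Position 6 ('c'): no match needed
All 2 characters matched => is a subsequence

1


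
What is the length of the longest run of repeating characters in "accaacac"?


Input: "accaacac"
Scanning for longest run:
  Position 1 ('c'): new char, reset run to 1
  Position 2 ('c'): continues run of 'c', length=2
  Position 3 ('a'): new char, reset run to 1
  Position 4 ('a'): continues run of 'a', length=2
  Position 5 ('c'): new char, reset run to 1
  Position 6 ('a'): new char, reset run to 1
  Position 7 ('c'): new char, reset run to 1
Longest run: 'c' with length 2

2


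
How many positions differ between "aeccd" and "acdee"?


Comparing "aeccd" and "acdee" position by position:
  Position 0: 'a' vs 'a' => same
  Position 1: 'e' vs 'c' => DIFFER
  Position 2: 'c' vs 'd' => DIFFER
  Position 3: 'c' vs 'e' => DIFFER
  Position 4: 'd' vs 'e' => DIFFER
Positions that differ: 4

4


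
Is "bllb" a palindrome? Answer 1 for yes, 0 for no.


Input: bllb
Reversed: bllb
  Compare pos 0 ('b') with pos 3 ('b'): match
  Compare pos 1 ('l') with pos 2 ('l'): match
Result: palindrome

1


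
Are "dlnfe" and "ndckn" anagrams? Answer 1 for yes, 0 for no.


Strings: "dlnfe", "ndckn"
Sorted first:  defln
Sorted second: cdknn
Differ at position 0: 'd' vs 'c' => not anagrams

0
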